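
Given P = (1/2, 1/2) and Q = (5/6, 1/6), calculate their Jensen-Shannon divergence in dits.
0.0281 dits

Jensen-Shannon divergence is:
JSD(P||Q) = 0.5 × D_KL(P||M) + 0.5 × D_KL(Q||M)
where M = 0.5 × (P + Q) is the mixture distribution.

M = 0.5 × (1/2, 1/2) + 0.5 × (5/6, 1/6) = (2/3, 1/3)

D_KL(P||M) = 0.0256 dits
D_KL(Q||M) = 0.0306 dits

JSD(P||Q) = 0.5 × 0.0256 + 0.5 × 0.0306 = 0.0281 dits

Unlike KL divergence, JSD is symmetric and bounded: 0 ≤ JSD ≤ log(2).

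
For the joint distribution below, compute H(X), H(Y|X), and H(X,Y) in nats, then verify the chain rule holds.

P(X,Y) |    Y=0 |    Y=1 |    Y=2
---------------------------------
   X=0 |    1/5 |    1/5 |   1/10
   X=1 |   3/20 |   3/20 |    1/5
H(X,Y) = 1.7651, H(X) = 0.6931, H(Y|X) = 1.0719 (all in nats)

Chain rule: H(X,Y) = H(X) + H(Y|X)

Left side — joint entropy directly:
H(X,Y) = -Σ p(x,y) log p(x,y) = 1.7651 nats

Right side — compute H(Y|X) from the conditional distributions:
P(X) = (1/2, 1/2), so H(X) = 0.6931 nats
H(Y|X) = Σ_x P(X=x) · H(Y|X=x):
  P(Y|X=0) = (2/5, 2/5, 1/5), H(Y|X=0) = 1.0549, weight P(X=0) = 1/2
  P(Y|X=1) = (3/10, 3/10, 2/5), H(Y|X=1) = 1.0889, weight P(X=1) = 1/2
H(Y|X) = 1.0719 nats

H(X) + H(Y|X) = 0.6931 + 1.0719 = 1.7651 nats

Both sides equal 1.7651 nats. ✓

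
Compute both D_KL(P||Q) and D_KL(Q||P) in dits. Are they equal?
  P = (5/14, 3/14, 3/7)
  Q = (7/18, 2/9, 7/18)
D_KL(P||Q) = 0.0015, D_KL(Q||P) = 0.0015

KL divergence is not symmetric: D_KL(P||Q) ≠ D_KL(Q||P) in general.

D_KL(P||Q) = 0.0015 dits
D_KL(Q||P) = 0.0015 dits

In this case they happen to be equal (to 4 decimal places).

This asymmetry is why KL divergence is not a true distance metric.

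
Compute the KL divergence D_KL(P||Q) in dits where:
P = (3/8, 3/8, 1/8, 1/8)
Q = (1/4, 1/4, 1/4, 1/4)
0.0568 dits

KL divergence: D_KL(P||Q) = Σ p(x) log(p(x)/q(x))

Computing term by term:
  x=0: 3/8 × log_10[(3/8)/(1/4)] = 3/8 × 0.1761 = 0.0660
  x=1: 3/8 × log_10[(3/8)/(1/4)] = 3/8 × 0.1761 = 0.0660
  x=2: 1/8 × log_10[(1/8)/(1/4)] = 1/8 × -0.3010 = -0.0376
  x=3: 1/8 × log_10[(1/8)/(1/4)] = 1/8 × -0.3010 = -0.0376

D_KL(P||Q) = 0.0568 dits

Note: KL divergence is always non-negative and equals 0 iff P = Q.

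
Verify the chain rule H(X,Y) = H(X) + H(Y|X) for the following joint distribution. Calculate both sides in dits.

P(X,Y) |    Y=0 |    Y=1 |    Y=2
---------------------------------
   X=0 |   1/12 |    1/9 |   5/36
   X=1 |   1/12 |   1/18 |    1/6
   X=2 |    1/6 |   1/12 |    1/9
H(X,Y) = 0.9300, H(X) = 0.4761, H(Y|X) = 0.4539 (all in dits)

Chain rule: H(X,Y) = H(X) + H(Y|X)

Left side — joint entropy directly:
H(X,Y) = -Σ p(x,y) log p(x,y) = 0.9300 dits

Right side — compute H(Y|X) from the conditional distributions:
P(X) = (1/3, 11/36, 13/36), so H(X) = 0.4761 dits
H(Y|X) = Σ_x P(X=x) · H(Y|X=x):
  P(Y|X=0) = (1/4, 1/3, 5/12), H(Y|X=0) = 0.4680, weight P(X=0) = 1/3
  P(Y|X=1) = (3/11, 2/11, 6/11), H(Y|X=1) = 0.4321, weight P(X=1) = 11/36
  P(Y|X=2) = (6/13, 3/13, 4/13), H(Y|X=2) = 0.4594, weight P(X=2) = 13/36
H(Y|X) = 0.4539 dits

H(X) + H(Y|X) = 0.4761 + 0.4539 = 0.9300 dits

Both sides equal 0.9300 dits. ✓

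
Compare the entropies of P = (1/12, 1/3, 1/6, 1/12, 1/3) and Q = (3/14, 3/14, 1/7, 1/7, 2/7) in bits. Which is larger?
Q

Computing entropies in bits:
H(P) = 2.0850
H(Q) = 2.2709

Distribution Q has higher entropy.

Intuition: The distribution closer to uniform (more spread out) has higher entropy.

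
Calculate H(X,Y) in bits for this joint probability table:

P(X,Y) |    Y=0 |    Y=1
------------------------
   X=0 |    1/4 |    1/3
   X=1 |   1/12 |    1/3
1.8554 bits

Joint entropy is H(X,Y) = -Σ_{x,y} p(x,y) log p(x,y).

Summing over all non-zero entries:
H(X,Y) = -[1/4·log_2(1/4) + 1/3·log_2(1/3) + 1/12·log_2(1/12) + 1/3·log_2(1/3)]
H(X,Y) = 1.8554 bits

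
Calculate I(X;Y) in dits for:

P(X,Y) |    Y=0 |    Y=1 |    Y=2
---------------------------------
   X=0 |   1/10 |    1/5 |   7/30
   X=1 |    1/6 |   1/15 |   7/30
0.0178 dits

Mutual information: I(X;Y) = H(X) + H(Y) - H(X,Y)

Marginals:
P(X) = (8/15, 7/15), H(X) = 0.3001 dits
P(Y) = (4/15, 4/15, 7/15), H(Y) = 0.4606 dits

Joint entropy: H(X,Y) = 0.7428 dits

I(X;Y) = 0.3001 + 0.4606 - 0.7428 = 0.0178 dits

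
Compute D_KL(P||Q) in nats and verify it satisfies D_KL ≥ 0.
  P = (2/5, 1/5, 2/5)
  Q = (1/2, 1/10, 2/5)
0.0494 nats

KL divergence satisfies the Gibbs inequality: D_KL(P||Q) ≥ 0 for all distributions P, Q.

D_KL(P||Q) = Σ p(x) log(p(x)/q(x))
Term by term:
  x=0: 2/5 × log_e[(2/5)/(1/2)] = -0.0893
  x=1: 1/5 × log_e[(1/5)/(1/10)] = 0.1386
  x=2: 2/5 × log_e[(2/5)/(2/5)] = 0.0000
D_KL(P||Q) = 0.0494 nats

D_KL(P||Q) = 0.0494 ≥ 0 ✓

This non-negativity is a fundamental property: relative entropy cannot be negative because it measures how different Q is from P.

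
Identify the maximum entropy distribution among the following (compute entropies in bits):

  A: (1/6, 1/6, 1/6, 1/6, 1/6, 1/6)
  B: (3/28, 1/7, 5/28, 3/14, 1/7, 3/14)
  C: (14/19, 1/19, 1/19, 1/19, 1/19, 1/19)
A

For a discrete distribution over n outcomes, entropy is maximized by the uniform distribution.

Computing entropies:
H(A) = 2.5850 bits
H(B) = 2.5436 bits
H(C) = 1.4425 bits

The uniform distribution (where all probabilities equal 1/6) achieves the maximum entropy of log_2(6) = 2.5850 bits.

Distribution A has the highest entropy.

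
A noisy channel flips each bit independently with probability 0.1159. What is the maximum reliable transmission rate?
0.4825 bits

For a binary symmetric channel (BSC) with error probability p:
Capacity C = 1 - H(p) bits per symbol

where H(p) = -p log₂(p) - (1-p) log₂(1-p) is the binary entropy function.

H(0.1159) = 0.5175 bits
C = 1 - 0.5175 = 0.4825 bits per symbol

This means we can reliably transmit up to 0.4825 bits of information per channel use.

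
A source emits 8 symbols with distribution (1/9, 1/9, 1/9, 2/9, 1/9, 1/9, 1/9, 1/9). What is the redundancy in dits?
0.0157 dits

Redundancy measures how far a source is from maximum entropy:
R = H_max - H(X)

Maximum entropy for 8 symbols: H_max = log_10(8) = 0.9031 dits
Actual entropy: H(X) = 0.8873 dits
Redundancy: R = 0.9031 - 0.8873 = 0.0157 dits

This redundancy represents potential for compression: the source could be compressed by 0.0157 dits per symbol.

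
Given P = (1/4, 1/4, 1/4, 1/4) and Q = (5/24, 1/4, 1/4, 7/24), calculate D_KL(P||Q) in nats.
0.0070 nats

KL divergence: D_KL(P||Q) = Σ p(x) log(p(x)/q(x))

Computing term by term:
  x=0: 1/4 × log_e[(1/4)/(5/24)] = 1/4 × 0.1823 = 0.0456
  x=1: 1/4 × log_e[(1/4)/(1/4)] = 1/4 × 0.0000 = 0.0000
  x=2: 1/4 × log_e[(1/4)/(1/4)] = 1/4 × 0.0000 = 0.0000
  x=3: 1/4 × log_e[(1/4)/(7/24)] = 1/4 × -0.1542 = -0.0385

D_KL(P||Q) = 0.0070 nats

Note: KL divergence is always non-negative and equals 0 iff P = Q.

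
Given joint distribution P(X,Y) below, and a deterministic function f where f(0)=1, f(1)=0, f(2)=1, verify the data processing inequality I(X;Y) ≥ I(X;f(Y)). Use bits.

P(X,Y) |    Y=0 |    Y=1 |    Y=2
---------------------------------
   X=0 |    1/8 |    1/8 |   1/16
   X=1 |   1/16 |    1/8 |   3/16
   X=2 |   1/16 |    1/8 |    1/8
I(X;Y) = 0.0629, I(X;f(Y)) = 0.0032, inequality holds: 0.0629 ≥ 0.0032

Data Processing Inequality: For any Markov chain X → Y → Z, we have I(X;Y) ≥ I(X;Z).

Here Z = f(Y) is a deterministic function of Y, forming X → Y → Z.

Original I(X;Y) = 0.0629 bits

After applying f:
P(X,Z) where Z=f(Y):
- P(X,Z=0) = P(X,Y=1)
- P(X,Z=1) = P(X,Y=0) + P(X,Y=2)

I(X;Z) = I(X;f(Y)) = 0.0032 bits

Verification: 0.0629 ≥ 0.0032 ✓

Information cannot be created by processing; the function f can only lose information about X.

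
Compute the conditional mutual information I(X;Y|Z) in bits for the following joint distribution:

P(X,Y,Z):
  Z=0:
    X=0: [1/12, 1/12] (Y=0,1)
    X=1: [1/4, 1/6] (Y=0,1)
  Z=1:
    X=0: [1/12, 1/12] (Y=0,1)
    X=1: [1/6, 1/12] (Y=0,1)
0.0118 bits

Conditional mutual information: I(X;Y|Z) = H(X|Z) + H(Y|Z) - H(X,Y|Z)

H(Z) = 0.9799
H(X,Z) = 1.8879 → H(X|Z) = 0.9080
H(Y,Z) = 1.9591 → H(Y|Z) = 0.9793
H(X,Y,Z) = 2.8554 → H(X,Y|Z) = 1.8755

I(X;Y|Z) = 0.9080 + 0.9793 - 1.8755 = 0.0118 bits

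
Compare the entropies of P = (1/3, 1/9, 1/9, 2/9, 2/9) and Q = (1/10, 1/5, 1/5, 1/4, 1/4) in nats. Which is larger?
Q

Computing entropies in nats:
H(P) = 1.5230
H(Q) = 1.5672

Distribution Q has higher entropy.

Intuition: The distribution closer to uniform (more spread out) has higher entropy.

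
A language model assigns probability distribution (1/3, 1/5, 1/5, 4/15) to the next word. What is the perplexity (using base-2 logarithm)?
3.9057

Perplexity is 2^H (or exp(H) for natural log).

First, H = -Σ p log p = 1.9656 bits
Perplexity = 2^1.9656 = 3.9057

Interpretation: The model's uncertainty is equivalent to choosing uniformly among 3.9 options.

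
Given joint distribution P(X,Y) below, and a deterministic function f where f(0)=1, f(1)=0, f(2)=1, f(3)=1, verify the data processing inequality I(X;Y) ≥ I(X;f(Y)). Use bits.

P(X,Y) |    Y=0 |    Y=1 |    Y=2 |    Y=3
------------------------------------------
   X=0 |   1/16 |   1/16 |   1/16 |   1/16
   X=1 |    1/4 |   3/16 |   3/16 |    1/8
I(X;Y) = 0.0079, I(X;f(Y)) = 0.0000, inequality holds: 0.0079 ≥ 0.0000

Data Processing Inequality: For any Markov chain X → Y → Z, we have I(X;Y) ≥ I(X;Z).

Here Z = f(Y) is a deterministic function of Y, forming X → Y → Z.

Original I(X;Y) = 0.0079 bits

After applying f:
P(X,Z) where Z=f(Y):
- P(X,Z=0) = P(X,Y=1)
- P(X,Z=1) = P(X,Y=0) + P(X,Y=2) + P(X,Y=3)

I(X;Z) = I(X;f(Y)) = 0.0000 bits

Verification: 0.0079 ≥ 0.0000 ✓

Information cannot be created by processing; the function f can only lose information about X.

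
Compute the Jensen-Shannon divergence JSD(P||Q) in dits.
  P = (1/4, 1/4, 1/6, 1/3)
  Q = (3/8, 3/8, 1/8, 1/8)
0.0168 dits

Jensen-Shannon divergence is:
JSD(P||Q) = 0.5 × D_KL(P||M) + 0.5 × D_KL(Q||M)
where M = 0.5 × (P + Q) is the mixture distribution.

M = 0.5 × (1/4, 1/4, 1/6, 1/3) + 0.5 × (3/8, 3/8, 1/8, 1/8) = (5/16, 5/16, 0.145833, 0.229167)

D_KL(P||M) = 0.0155 dits
D_KL(Q||M) = 0.0181 dits

JSD(P||Q) = 0.5 × 0.0155 + 0.5 × 0.0181 = 0.0168 dits

Unlike KL divergence, JSD is symmetric and bounded: 0 ≤ JSD ≤ log(2).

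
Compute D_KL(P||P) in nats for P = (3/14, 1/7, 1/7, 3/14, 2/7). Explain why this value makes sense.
0.0000 nats

KL divergence satisfies the Gibbs inequality: D_KL(P||Q) ≥ 0 for all distributions P, Q.

D_KL(P||Q) = Σ p(x) log(p(x)/q(x))
Each term is p(x) × log_e(p(x)/p(x)) = p(x) × log_e(1) = 0, so the sum is 0.
D_KL(P||Q) = 0.0000 nats

When P = Q, the KL divergence is exactly 0, as there is no 'divergence' between identical distributions.

This non-negativity is a fundamental property: relative entropy cannot be negative because it measures how different Q is from P.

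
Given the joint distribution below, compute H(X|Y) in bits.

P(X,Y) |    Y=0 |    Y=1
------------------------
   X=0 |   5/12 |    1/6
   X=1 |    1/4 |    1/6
0.9696 bits

Using the chain rule: H(X|Y) = H(X,Y) - H(Y)

First, compute H(X,Y) = 1.8879 bits

Marginal P(Y) = (2/3, 1/3)
H(Y) = 0.9183 bits

H(X|Y) = H(X,Y) - H(Y) = 1.8879 - 0.9183 = 0.9696 bits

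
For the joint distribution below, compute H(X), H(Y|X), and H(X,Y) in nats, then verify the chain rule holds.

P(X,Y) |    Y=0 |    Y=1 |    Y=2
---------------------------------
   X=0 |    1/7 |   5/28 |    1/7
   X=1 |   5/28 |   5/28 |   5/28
H(X,Y) = 1.7865, H(X) = 0.6906, H(Y|X) = 1.0959 (all in nats)

Chain rule: H(X,Y) = H(X) + H(Y|X)

Left side — joint entropy directly:
H(X,Y) = -Σ p(x,y) log p(x,y) = 1.7865 nats

Right side — compute H(Y|X) from the conditional distributions:
P(X) = (13/28, 15/28), so H(X) = 0.6906 nats
H(Y|X) = Σ_x P(X=x) · H(Y|X=x):
  P(Y|X=0) = (4/13, 5/13, 4/13), H(Y|X=0) = 1.0928, weight P(X=0) = 13/28
  P(Y|X=1) = (1/3, 1/3, 1/3), H(Y|X=1) = 1.0986, weight P(X=1) = 15/28
H(Y|X) = 1.0959 nats

H(X) + H(Y|X) = 0.6906 + 1.0959 = 1.7865 nats

Both sides equal 1.7865 nats. ✓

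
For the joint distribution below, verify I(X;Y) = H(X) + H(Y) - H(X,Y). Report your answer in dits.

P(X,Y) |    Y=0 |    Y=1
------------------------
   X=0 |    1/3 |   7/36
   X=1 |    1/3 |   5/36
I(X;Y) = 0.0013 dits

Mutual information has multiple equivalent forms:
- I(X;Y) = H(X) - H(X|Y)
- I(X;Y) = H(Y) - H(Y|X)
- I(X;Y) = H(X) + H(Y) - H(X,Y)

Computing all quantities:
H(X) = 0.3004, H(Y) = 0.2764, H(X,Y) = 0.5754
H(X|Y) = 0.2990, H(Y|X) = 0.2751

Verification:
H(X) - H(X|Y) = 0.3004 - 0.2990 = 0.0013
H(Y) - H(Y|X) = 0.2764 - 0.2751 = 0.0013
H(X) + H(Y) - H(X,Y) = 0.3004 + 0.2764 - 0.5754 = 0.0013

All forms give I(X;Y) = 0.0013 dits. ✓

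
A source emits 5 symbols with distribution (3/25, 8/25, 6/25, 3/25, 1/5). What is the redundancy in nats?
0.0716 nats

Redundancy measures how far a source is from maximum entropy:
R = H_max - H(X)

Maximum entropy for 5 symbols: H_max = log_e(5) = 1.6094 nats
Actual entropy: H(X) = 1.5379 nats
Redundancy: R = 1.6094 - 1.5379 = 0.0716 nats

This redundancy represents potential for compression: the source could be compressed by 0.0716 nats per symbol.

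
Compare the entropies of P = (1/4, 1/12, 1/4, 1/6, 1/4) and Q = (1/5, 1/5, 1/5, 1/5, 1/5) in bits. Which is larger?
Q

Computing entropies in bits:
H(P) = 2.2296
H(Q) = 2.3219

Distribution Q has higher entropy.

Intuition: The distribution closer to uniform (more spread out) has higher entropy.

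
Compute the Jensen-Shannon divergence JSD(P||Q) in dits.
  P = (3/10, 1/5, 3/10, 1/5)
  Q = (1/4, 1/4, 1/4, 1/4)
0.0022 dits

Jensen-Shannon divergence is:
JSD(P||Q) = 0.5 × D_KL(P||M) + 0.5 × D_KL(Q||M)
where M = 0.5 × (P + Q) is the mixture distribution.

M = 0.5 × (3/10, 1/5, 3/10, 1/5) + 0.5 × (1/4, 1/4, 1/4, 1/4) = (11/40, 9/40, 11/40, 9/40)

D_KL(P||M) = 0.0022 dits
D_KL(Q||M) = 0.0022 dits

JSD(P||Q) = 0.5 × 0.0022 + 0.5 × 0.0022 = 0.0022 dits

Unlike KL divergence, JSD is symmetric and bounded: 0 ≤ JSD ≤ log(2).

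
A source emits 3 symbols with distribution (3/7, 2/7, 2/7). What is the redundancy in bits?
0.0283 bits

Redundancy measures how far a source is from maximum entropy:
R = H_max - H(X)

Maximum entropy for 3 symbols: H_max = log_2(3) = 1.5850 bits
Actual entropy: H(X) = 1.5567 bits
Redundancy: R = 1.5850 - 1.5567 = 0.0283 bits

This redundancy represents potential for compression: the source could be compressed by 0.0283 bits per symbol.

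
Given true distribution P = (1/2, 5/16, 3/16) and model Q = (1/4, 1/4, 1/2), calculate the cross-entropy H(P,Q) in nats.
1.2563 nats

Cross-entropy: H(P,Q) = -Σ p(x) log q(x)

Alternatively: H(P,Q) = H(P) + D_KL(P||Q)
H(P) = 1.0239 nats
D_KL(P||Q) = 0.2324 nats

H(P,Q) = 1.0239 + 0.2324 = 1.2563 nats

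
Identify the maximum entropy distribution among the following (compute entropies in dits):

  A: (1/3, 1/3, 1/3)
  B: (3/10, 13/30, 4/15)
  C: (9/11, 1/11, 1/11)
A

For a discrete distribution over n outcomes, entropy is maximized by the uniform distribution.

Computing entropies:
H(A) = 0.4771 dits
H(B) = 0.4673 dits
H(C) = 0.2606 dits

The uniform distribution (where all probabilities equal 1/3) achieves the maximum entropy of log_10(3) = 0.4771 dits.

Distribution A has the highest entropy.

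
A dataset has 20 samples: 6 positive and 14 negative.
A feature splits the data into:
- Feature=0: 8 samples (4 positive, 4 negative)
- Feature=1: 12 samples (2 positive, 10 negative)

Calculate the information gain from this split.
0.0913 bits

Information Gain = H(Y) - H(Y|Feature)

Before split:
P(positive) = 6/20 = 0.3000
H(Y) = 0.8813 bits

After split:
Feature=0: H = 1.0000 bits (weight = 8/20)
Feature=1: H = 0.6500 bits (weight = 12/20)
H(Y|Feature) = (8/20)×1.0000 + (12/20)×0.6500 = 0.7900 bits

Information Gain = 0.8813 - 0.7900 = 0.0913 bits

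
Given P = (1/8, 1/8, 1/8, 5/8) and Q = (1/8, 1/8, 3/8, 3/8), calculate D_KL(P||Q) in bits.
0.2625 bits

KL divergence: D_KL(P||Q) = Σ p(x) log(p(x)/q(x))

Computing term by term:
  x=0: 1/8 × log_2[(1/8)/(1/8)] = 1/8 × 0.0000 = 0.0000
  x=1: 1/8 × log_2[(1/8)/(1/8)] = 1/8 × 0.0000 = 0.0000
  x=2: 1/8 × log_2[(1/8)/(3/8)] = 1/8 × -1.5850 = -0.1981
  x=3: 5/8 × log_2[(5/8)/(3/8)] = 5/8 × 0.7370 = 0.4606

D_KL(P||Q) = 0.2625 bits

Note: KL divergence is always non-negative and equals 0 iff P = Q.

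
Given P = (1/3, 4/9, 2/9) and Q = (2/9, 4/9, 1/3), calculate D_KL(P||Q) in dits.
0.0196 dits

KL divergence: D_KL(P||Q) = Σ p(x) log(p(x)/q(x))

Computing term by term:
  x=0: 1/3 × log_10[(1/3)/(2/9)] = 1/3 × 0.1761 = 0.0587
  x=1: 4/9 × log_10[(4/9)/(4/9)] = 4/9 × 0.0000 = 0.0000
  x=2: 2/9 × log_10[(2/9)/(1/3)] = 2/9 × -0.1761 = -0.0391

D_KL(P||Q) = 0.0196 dits

Note: KL divergence is always non-negative and equals 0 iff P = Q.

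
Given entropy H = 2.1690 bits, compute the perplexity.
4.4971

Perplexity is 2^H (or exp(H) for natural log).

H = 2.1690 bits
Perplexity = 2^2.1690 = 4.4971

Interpretation: The model's uncertainty is equivalent to choosing uniformly among 4.5 options.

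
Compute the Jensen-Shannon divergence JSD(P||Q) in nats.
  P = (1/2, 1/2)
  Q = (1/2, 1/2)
0.0000 nats

Jensen-Shannon divergence is:
JSD(P||Q) = 0.5 × D_KL(P||M) + 0.5 × D_KL(Q||M)
where M = 0.5 × (P + Q) is the mixture distribution.

M = 0.5 × (1/2, 1/2) + 0.5 × (1/2, 1/2) = (1/2, 1/2)

D_KL(P||M) = 0.0000 nats
D_KL(Q||M) = 0.0000 nats

JSD(P||Q) = 0.5 × 0.0000 + 0.5 × 0.0000 = 0.0000 nats

Unlike KL divergence, JSD is symmetric and bounded: 0 ≤ JSD ≤ log(2).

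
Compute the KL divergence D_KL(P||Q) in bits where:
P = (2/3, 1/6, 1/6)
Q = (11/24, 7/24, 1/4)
0.1283 bits

KL divergence: D_KL(P||Q) = Σ p(x) log(p(x)/q(x))

Computing term by term:
  x=0: 2/3 × log_2[(2/3)/(11/24)] = 2/3 × 0.5406 = 0.3604
  x=1: 1/6 × log_2[(1/6)/(7/24)] = 1/6 × -0.8074 = -0.1346
  x=2: 1/6 × log_2[(1/6)/(1/4)] = 1/6 × -0.5850 = -0.0975

D_KL(P||Q) = 0.1283 bits

Note: KL divergence is always non-negative and equals 0 iff P = Q.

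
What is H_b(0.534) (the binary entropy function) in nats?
0.6908 nats

The binary entropy function is:
H(p) = -p log(p) - (1-p) log(1-p)

H(0.534) = -0.534 × log_e(0.534) - 0.466 × log_e(0.466)
H(0.534) = 0.6908 nats

Note: Binary entropy is maximized at p=0.5 (H=1 bit) and minimized at p=0 or p=1 (H=0).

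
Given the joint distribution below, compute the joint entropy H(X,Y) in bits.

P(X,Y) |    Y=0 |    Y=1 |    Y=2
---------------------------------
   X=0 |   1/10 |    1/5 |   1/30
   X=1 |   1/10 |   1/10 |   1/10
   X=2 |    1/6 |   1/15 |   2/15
3.0356 bits

Joint entropy is H(X,Y) = -Σ_{x,y} p(x,y) log p(x,y).

Summing over all non-zero entries:
H(X,Y) = -[1/10·log_2(1/10) + 1/5·log_2(1/5) + 1/30·log_2(1/30) + 1/10·log_2(1/10) + 1/10·log_2(1/10) + 1/10·log_2(1/10) + 1/6·log_2(1/6) + 1/15·log_2(1/15) + 2/15·log_2(2/15)]
H(X,Y) = 3.0356 bits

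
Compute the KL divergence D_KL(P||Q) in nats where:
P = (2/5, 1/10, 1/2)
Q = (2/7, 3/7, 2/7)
0.2689 nats

KL divergence: D_KL(P||Q) = Σ p(x) log(p(x)/q(x))

Computing term by term:
  x=0: 2/5 × log_e[(2/5)/(2/7)] = 2/5 × 0.3365 = 0.1346
  x=1: 1/10 × log_e[(1/10)/(3/7)] = 1/10 × -1.4553 = -0.1455
  x=2: 1/2 × log_e[(1/2)/(2/7)] = 1/2 × 0.5596 = 0.2798

D_KL(P||Q) = 0.2689 nats

Note: KL divergence is always non-negative and equals 0 iff P = Q.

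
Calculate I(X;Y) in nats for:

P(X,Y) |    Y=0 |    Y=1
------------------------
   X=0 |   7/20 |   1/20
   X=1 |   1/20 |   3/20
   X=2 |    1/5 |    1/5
0.1326 nats

Mutual information: I(X;Y) = H(X) + H(Y) - H(X,Y)

Marginals:
P(X) = (2/5, 1/5, 2/5), H(X) = 1.0549 nats
P(Y) = (3/5, 2/5), H(Y) = 0.6730 nats

Joint entropy: H(X,Y) = 1.5954 nats

I(X;Y) = 1.0549 + 0.6730 - 1.5954 = 0.1326 nats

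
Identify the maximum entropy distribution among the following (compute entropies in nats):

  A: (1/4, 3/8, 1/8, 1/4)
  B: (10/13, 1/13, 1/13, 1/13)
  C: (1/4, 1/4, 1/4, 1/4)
C

For a discrete distribution over n outcomes, entropy is maximized by the uniform distribution.

Computing entropies:
H(A) = 1.3209 nats
H(B) = 0.7937 nats
H(C) = 1.3863 nats

The uniform distribution (where all probabilities equal 1/4) achieves the maximum entropy of log_e(4) = 1.3863 nats.

Distribution C has the highest entropy.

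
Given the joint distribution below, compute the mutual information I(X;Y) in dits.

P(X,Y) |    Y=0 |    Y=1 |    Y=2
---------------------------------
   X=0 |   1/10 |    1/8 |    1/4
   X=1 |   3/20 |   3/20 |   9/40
0.0024 dits

Mutual information: I(X;Y) = H(X) + H(Y) - H(X,Y)

Marginals:
P(X) = (19/40, 21/40), H(X) = 0.3005 dits
P(Y) = (1/4, 11/40, 19/40), H(Y) = 0.4583 dits

Joint entropy: H(X,Y) = 0.7563 dits

I(X;Y) = 0.3005 + 0.4583 - 0.7563 = 0.0024 dits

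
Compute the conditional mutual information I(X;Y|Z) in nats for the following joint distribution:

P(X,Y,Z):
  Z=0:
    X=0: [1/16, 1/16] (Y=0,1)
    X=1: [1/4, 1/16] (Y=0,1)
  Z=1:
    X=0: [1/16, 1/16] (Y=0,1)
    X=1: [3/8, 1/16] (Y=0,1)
0.0506 nats

Conditional mutual information: I(X;Y|Z) = H(X|Z) + H(Y|Z) - H(X,Y|Z)

H(Z) = 0.6853
H(X,Z) = 1.2450 → H(X|Z) = 0.5597
H(Y,Z) = 1.2450 → H(Y|Z) = 0.5597
H(X,Y,Z) = 1.7541 → H(X,Y|Z) = 1.0688

I(X;Y|Z) = 0.5597 + 0.5597 - 1.0688 = 0.0506 nats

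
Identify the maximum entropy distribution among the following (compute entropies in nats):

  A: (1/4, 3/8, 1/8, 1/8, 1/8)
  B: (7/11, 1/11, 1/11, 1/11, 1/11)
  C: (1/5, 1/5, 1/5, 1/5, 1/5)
C

For a discrete distribution over n outcomes, entropy is maximized by the uniform distribution.

Computing entropies:
H(A) = 1.4942 nats
H(B) = 1.1596 nats
H(C) = 1.6094 nats

The uniform distribution (where all probabilities equal 1/5) achieves the maximum entropy of log_e(5) = 1.6094 nats.

Distribution C has the highest entropy.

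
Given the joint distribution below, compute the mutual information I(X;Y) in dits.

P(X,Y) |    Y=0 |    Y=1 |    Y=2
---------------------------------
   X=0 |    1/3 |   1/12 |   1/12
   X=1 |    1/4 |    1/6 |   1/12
0.0087 dits

Mutual information: I(X;Y) = H(X) + H(Y) - H(X,Y)

Marginals:
P(X) = (1/2, 1/2), H(X) = 0.3010 dits
P(Y) = (7/12, 1/4, 1/6), H(Y) = 0.4168 dits

Joint entropy: H(X,Y) = 0.7090 dits

I(X;Y) = 0.3010 + 0.4168 - 0.7090 = 0.0087 dits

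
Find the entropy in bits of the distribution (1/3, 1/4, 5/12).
1.5546 bits

Shannon entropy is H(X) = -Σ p(x) log p(x).

For P = (1/3, 1/4, 5/12):
H = -1/3 × log_2(1/3) -1/4 × log_2(1/4) -5/12 × log_2(5/12)
H = 1.5546 bits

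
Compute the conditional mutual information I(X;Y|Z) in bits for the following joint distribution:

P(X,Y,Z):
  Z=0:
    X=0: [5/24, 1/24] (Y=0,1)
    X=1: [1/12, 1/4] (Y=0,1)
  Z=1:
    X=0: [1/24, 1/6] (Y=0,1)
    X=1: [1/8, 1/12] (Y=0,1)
0.2023 bits

Conditional mutual information: I(X;Y|Z) = H(X|Z) + H(Y|Z) - H(X,Y|Z)

H(Z) = 0.9799
H(X,Z) = 1.9713 → H(X|Z) = 0.9914
H(Y,Z) = 1.9678 → H(Y|Z) = 0.9879
H(X,Y,Z) = 2.7569 → H(X,Y|Z) = 1.7770

I(X;Y|Z) = 0.9914 + 0.9879 - 1.7770 = 0.2023 bits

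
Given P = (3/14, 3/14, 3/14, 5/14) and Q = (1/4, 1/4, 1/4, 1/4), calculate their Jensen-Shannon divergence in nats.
0.0068 nats

Jensen-Shannon divergence is:
JSD(P||Q) = 0.5 × D_KL(P||M) + 0.5 × D_KL(Q||M)
where M = 0.5 × (P + Q) is the mixture distribution.

M = 0.5 × (3/14, 3/14, 3/14, 5/14) + 0.5 × (1/4, 1/4, 1/4, 1/4) = (0.232143, 0.232143, 0.232143, 0.303571)

D_KL(P||M) = 0.0066 nats
D_KL(Q||M) = 0.0070 nats

JSD(P||Q) = 0.5 × 0.0066 + 0.5 × 0.0070 = 0.0068 nats

Unlike KL divergence, JSD is symmetric and bounded: 0 ≤ JSD ≤ log(2).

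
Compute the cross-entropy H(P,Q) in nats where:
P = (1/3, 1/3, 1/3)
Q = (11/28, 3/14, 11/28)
1.1364 nats

Cross-entropy: H(P,Q) = -Σ p(x) log q(x)

Alternatively: H(P,Q) = H(P) + D_KL(P||Q)
H(P) = 1.0986 nats
D_KL(P||Q) = 0.0377 nats

H(P,Q) = 1.0986 + 0.0377 = 1.1364 nats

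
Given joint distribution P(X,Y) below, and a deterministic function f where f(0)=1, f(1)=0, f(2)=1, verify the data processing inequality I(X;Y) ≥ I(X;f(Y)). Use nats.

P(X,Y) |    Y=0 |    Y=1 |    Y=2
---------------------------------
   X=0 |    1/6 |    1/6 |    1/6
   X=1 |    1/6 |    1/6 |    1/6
I(X;Y) = 0.0000, I(X;f(Y)) = 0.0000, inequality holds: 0.0000 ≥ 0.0000

Data Processing Inequality: For any Markov chain X → Y → Z, we have I(X;Y) ≥ I(X;Z).

Here Z = f(Y) is a deterministic function of Y, forming X → Y → Z.

Original I(X;Y) = 0.0000 nats

After applying f:
P(X,Z) where Z=f(Y):
- P(X,Z=0) = P(X,Y=1)
- P(X,Z=1) = P(X,Y=0) + P(X,Y=2)

I(X;Z) = I(X;f(Y)) = 0.0000 nats

Verification: 0.0000 ≥ 0.0000 ✓

Information cannot be created by processing; the function f can only lose information about X.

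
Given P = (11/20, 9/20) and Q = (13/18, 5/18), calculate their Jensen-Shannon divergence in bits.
0.0233 bits

Jensen-Shannon divergence is:
JSD(P||Q) = 0.5 × D_KL(P||M) + 0.5 × D_KL(Q||M)
where M = 0.5 × (P + Q) is the mixture distribution.

M = 0.5 × (11/20, 9/20) + 0.5 × (13/18, 5/18) = (0.636111, 0.363889)

D_KL(P||M) = 0.0225 bits
D_KL(Q||M) = 0.0241 bits

JSD(P||Q) = 0.5 × 0.0225 + 0.5 × 0.0241 = 0.0233 bits

Unlike KL divergence, JSD is symmetric and bounded: 0 ≤ JSD ≤ log(2).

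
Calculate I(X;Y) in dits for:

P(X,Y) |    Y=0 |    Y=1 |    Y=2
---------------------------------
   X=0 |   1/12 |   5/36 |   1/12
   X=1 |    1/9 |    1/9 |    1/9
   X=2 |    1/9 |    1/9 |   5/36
0.0041 dits

Mutual information: I(X;Y) = H(X) + H(Y) - H(X,Y)

Marginals:
P(X) = (11/36, 1/3, 13/36), H(X) = 0.4761 dits
P(Y) = (11/36, 13/36, 1/3), H(Y) = 0.4761 dits

Joint entropy: H(X,Y) = 0.9481 dits

I(X;Y) = 0.4761 + 0.4761 - 0.9481 = 0.0041 dits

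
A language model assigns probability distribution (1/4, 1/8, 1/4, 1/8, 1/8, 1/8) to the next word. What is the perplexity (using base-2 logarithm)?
5.6569

Perplexity is 2^H (or exp(H) for natural log).

First, H = -Σ p log p = 2.5000 bits
Perplexity = 2^2.5000 = 5.6569

Interpretation: The model's uncertainty is equivalent to choosing uniformly among 5.7 options.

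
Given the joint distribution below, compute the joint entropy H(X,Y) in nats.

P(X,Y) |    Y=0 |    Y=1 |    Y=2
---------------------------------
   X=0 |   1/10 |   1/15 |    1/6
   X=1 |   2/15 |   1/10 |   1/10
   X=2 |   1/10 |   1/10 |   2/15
2.1678 nats

Joint entropy is H(X,Y) = -Σ_{x,y} p(x,y) log p(x,y).

Summing over all non-zero entries:
H(X,Y) = -[1/10·log_e(1/10) + 1/15·log_e(1/15) + 1/6·log_e(1/6) + 2/15·log_e(2/15) + 1/10·log_e(1/10) + 1/10·log_e(1/10) + 1/10·log_e(1/10) + 1/10·log_e(1/10) + 2/15·log_e(2/15)]
H(X,Y) = 2.1678 nats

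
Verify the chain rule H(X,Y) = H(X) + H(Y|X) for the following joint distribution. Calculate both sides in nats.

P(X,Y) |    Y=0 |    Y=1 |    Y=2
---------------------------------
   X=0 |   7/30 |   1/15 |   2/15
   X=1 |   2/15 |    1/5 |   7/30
H(X,Y) = 1.7189, H(X) = 0.6842, H(Y|X) = 1.0346 (all in nats)

Chain rule: H(X,Y) = H(X) + H(Y|X)

Left side — joint entropy directly:
H(X,Y) = -Σ p(x,y) log p(x,y) = 1.7189 nats

Right side — compute H(Y|X) from the conditional distributions:
P(X) = (13/30, 17/30), so H(X) = 0.6842 nats
H(Y|X) = Σ_x P(X=x) · H(Y|X=x):
  P(Y|X=0) = (7/13, 2/13, 4/13), H(Y|X=0) = 0.9840, weight P(X=0) = 13/30
  P(Y|X=1) = (4/17, 6/17, 7/17), H(Y|X=1) = 1.0734, weight P(X=1) = 17/30
H(Y|X) = 1.0346 nats

H(X) + H(Y|X) = 0.6842 + 1.0346 = 1.7189 nats

Both sides equal 1.7189 nats. ✓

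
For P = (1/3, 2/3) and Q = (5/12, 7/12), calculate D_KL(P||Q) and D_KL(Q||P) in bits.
D_KL(P||Q) = 0.0211, D_KL(Q||P) = 0.0218

KL divergence is not symmetric: D_KL(P||Q) ≠ D_KL(Q||P) in general.

D_KL(P||Q) = 0.0211 bits
D_KL(Q||P) = 0.0218 bits

No, they are not equal!

This asymmetry is why KL divergence is not a true distance metric.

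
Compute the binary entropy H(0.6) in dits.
0.2923 dits

The binary entropy function is:
H(p) = -p log(p) - (1-p) log(1-p)

H(0.6) = -0.6 × log_10(0.6) - 0.4 × log_10(0.4)
H(0.6) = 0.2923 dits

Note: Binary entropy is maximized at p=0.5 (H=1 bit) and minimized at p=0 or p=1 (H=0).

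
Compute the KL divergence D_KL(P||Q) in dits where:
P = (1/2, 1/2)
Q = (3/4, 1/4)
0.0625 dits

KL divergence: D_KL(P||Q) = Σ p(x) log(p(x)/q(x))

Computing term by term:
  x=0: 1/2 × log_10[(1/2)/(3/4)] = 1/2 × -0.1761 = -0.0880
  x=1: 1/2 × log_10[(1/2)/(1/4)] = 1/2 × 0.3010 = 0.1505

D_KL(P||Q) = 0.0625 dits

Note: KL divergence is always non-negative and equals 0 iff P = Q.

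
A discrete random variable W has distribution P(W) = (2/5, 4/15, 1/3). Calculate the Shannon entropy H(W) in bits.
1.5656 bits

Shannon entropy is H(X) = -Σ p(x) log p(x).

For P = (2/5, 4/15, 1/3):
H = -2/5 × log_2(2/5) -4/15 × log_2(4/15) -1/3 × log_2(1/3)
H = 1.5656 bits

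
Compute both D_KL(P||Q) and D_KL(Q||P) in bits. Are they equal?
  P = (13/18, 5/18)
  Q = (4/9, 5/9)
D_KL(P||Q) = 0.2281, D_KL(Q||P) = 0.2442

KL divergence is not symmetric: D_KL(P||Q) ≠ D_KL(Q||P) in general.

D_KL(P||Q) = 0.2281 bits
D_KL(Q||P) = 0.2442 bits

No, they are not equal!

This asymmetry is why KL divergence is not a true distance metric.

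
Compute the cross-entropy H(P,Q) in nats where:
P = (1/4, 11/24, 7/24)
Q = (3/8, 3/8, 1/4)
1.0991 nats

Cross-entropy: H(P,Q) = -Σ p(x) log q(x)

Alternatively: H(P,Q) = H(P) + D_KL(P||Q)
H(P) = 1.0635 nats
D_KL(P||Q) = 0.0356 nats

H(P,Q) = 1.0635 + 0.0356 = 1.0991 nats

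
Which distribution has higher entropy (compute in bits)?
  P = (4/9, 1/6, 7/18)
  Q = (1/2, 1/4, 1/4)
Q

Computing entropies in bits:
H(P) = 1.4807
H(Q) = 1.5000

Distribution Q has higher entropy.

Intuition: The distribution closer to uniform (more spread out) has higher entropy.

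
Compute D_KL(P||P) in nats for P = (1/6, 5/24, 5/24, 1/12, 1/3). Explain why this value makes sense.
0.0000 nats

KL divergence satisfies the Gibbs inequality: D_KL(P||Q) ≥ 0 for all distributions P, Q.

D_KL(P||Q) = Σ p(x) log(p(x)/q(x))
Each term is p(x) × log_e(p(x)/p(x)) = p(x) × log_e(1) = 0, so the sum is 0.
D_KL(P||Q) = 0.0000 nats

When P = Q, the KL divergence is exactly 0, as there is no 'divergence' between identical distributions.

This non-negativity is a fundamental property: relative entropy cannot be negative because it measures how different Q is from P.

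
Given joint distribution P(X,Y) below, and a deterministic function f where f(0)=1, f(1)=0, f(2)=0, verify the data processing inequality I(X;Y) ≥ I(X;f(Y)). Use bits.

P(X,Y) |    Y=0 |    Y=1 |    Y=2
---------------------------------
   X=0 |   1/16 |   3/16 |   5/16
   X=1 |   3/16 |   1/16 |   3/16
I(X;Y) = 0.1058, I(X;f(Y)) = 0.0972, inequality holds: 0.1058 ≥ 0.0972

Data Processing Inequality: For any Markov chain X → Y → Z, we have I(X;Y) ≥ I(X;Z).

Here Z = f(Y) is a deterministic function of Y, forming X → Y → Z.

Original I(X;Y) = 0.1058 bits

After applying f:
P(X,Z) where Z=f(Y):
- P(X,Z=0) = P(X,Y=1) + P(X,Y=2)
- P(X,Z=1) = P(X,Y=0)

I(X;Z) = I(X;f(Y)) = 0.0972 bits

Verification: 0.1058 ≥ 0.0972 ✓

Information cannot be created by processing; the function f can only lose information about X.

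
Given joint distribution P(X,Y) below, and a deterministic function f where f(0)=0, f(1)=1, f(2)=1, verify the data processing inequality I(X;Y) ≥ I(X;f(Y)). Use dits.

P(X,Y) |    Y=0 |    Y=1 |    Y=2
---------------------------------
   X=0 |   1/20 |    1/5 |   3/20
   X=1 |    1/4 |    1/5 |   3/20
I(X;Y) = 0.0229, I(X;f(Y)) = 0.0229, inequality holds: 0.0229 ≥ 0.0229

Data Processing Inequality: For any Markov chain X → Y → Z, we have I(X;Y) ≥ I(X;Z).

Here Z = f(Y) is a deterministic function of Y, forming X → Y → Z.

Original I(X;Y) = 0.0229 dits

After applying f:
P(X,Z) where Z=f(Y):
- P(X,Z=0) = P(X,Y=0)
- P(X,Z=1) = P(X,Y=1) + P(X,Y=2)

I(X;Z) = I(X;f(Y)) = 0.0229 dits

Verification: 0.0229 ≥ 0.0229 ✓

Information cannot be created by processing; the function f can only lose information about X.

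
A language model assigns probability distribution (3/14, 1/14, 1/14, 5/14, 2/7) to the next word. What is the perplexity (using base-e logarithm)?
4.1902

Perplexity is e^H (or exp(H) for natural log).

First, H = -Σ p log p = 1.4328 nats
Perplexity = e^1.4328 = 4.1902

Interpretation: The model's uncertainty is equivalent to choosing uniformly among 4.2 options.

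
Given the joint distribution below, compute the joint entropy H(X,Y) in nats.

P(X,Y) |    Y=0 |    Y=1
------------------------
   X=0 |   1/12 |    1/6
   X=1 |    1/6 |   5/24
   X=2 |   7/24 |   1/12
1.6976 nats

Joint entropy is H(X,Y) = -Σ_{x,y} p(x,y) log p(x,y).

Summing over all non-zero entries:
H(X,Y) = -[1/12·log_e(1/12) + 1/6·log_e(1/6) + 1/6·log_e(1/6) + 5/24·log_e(5/24) + 7/24·log_e(7/24) + 1/12·log_e(1/12)]
H(X,Y) = 1.6976 nats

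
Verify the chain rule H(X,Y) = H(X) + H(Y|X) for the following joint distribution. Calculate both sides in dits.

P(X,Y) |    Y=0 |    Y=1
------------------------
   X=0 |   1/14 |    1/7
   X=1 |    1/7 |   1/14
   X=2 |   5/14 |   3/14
H(X,Y) = 0.7082, H(X) = 0.4256, H(Y|X) = 0.2827 (all in dits)

Chain rule: H(X,Y) = H(X) + H(Y|X)

Left side — joint entropy directly:
H(X,Y) = -Σ p(x,y) log p(x,y) = 0.7082 dits

Right side — compute H(Y|X) from the conditional distributions:
P(X) = (3/14, 3/14, 4/7), so H(X) = 0.4256 dits
H(Y|X) = Σ_x P(X=x) · H(Y|X=x):
  P(Y|X=0) = (1/3, 2/3), H(Y|X=0) = 0.2764, weight P(X=0) = 3/14
  P(Y|X=1) = (2/3, 1/3), H(Y|X=1) = 0.2764, weight P(X=1) = 3/14
  P(Y|X=2) = (5/8, 3/8), H(Y|X=2) = 0.2873, weight P(X=2) = 4/7
H(Y|X) = 0.2827 dits

H(X) + H(Y|X) = 0.4256 + 0.2827 = 0.7082 dits

Both sides equal 0.7082 dits. ✓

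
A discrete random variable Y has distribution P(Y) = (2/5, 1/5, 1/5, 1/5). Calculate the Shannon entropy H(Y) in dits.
0.5786 dits

Shannon entropy is H(X) = -Σ p(x) log p(x).

For P = (2/5, 1/5, 1/5, 1/5):
H = -2/5 × log_10(2/5) -1/5 × log_10(1/5) -1/5 × log_10(1/5) -1/5 × log_10(1/5)
H = 0.5786 dits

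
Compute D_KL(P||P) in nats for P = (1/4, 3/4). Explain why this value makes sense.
0.0000 nats

KL divergence satisfies the Gibbs inequality: D_KL(P||Q) ≥ 0 for all distributions P, Q.

D_KL(P||Q) = Σ p(x) log(p(x)/q(x))
Each term is p(x) × log_e(p(x)/p(x)) = p(x) × log_e(1) = 0, so the sum is 0.
D_KL(P||Q) = 0.0000 nats

When P = Q, the KL divergence is exactly 0, as there is no 'divergence' between identical distributions.

This non-negativity is a fundamental property: relative entropy cannot be negative because it measures how different Q is from P.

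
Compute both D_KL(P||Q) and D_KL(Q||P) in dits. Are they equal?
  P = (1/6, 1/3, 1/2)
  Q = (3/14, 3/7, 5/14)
D_KL(P||Q) = 0.0185, D_KL(Q||P) = 0.0180

KL divergence is not symmetric: D_KL(P||Q) ≠ D_KL(Q||P) in general.

D_KL(P||Q) = 0.0185 dits
D_KL(Q||P) = 0.0180 dits

No, they are not equal!

This asymmetry is why KL divergence is not a true distance metric.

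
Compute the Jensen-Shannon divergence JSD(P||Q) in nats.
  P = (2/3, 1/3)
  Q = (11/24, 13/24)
0.0222 nats

Jensen-Shannon divergence is:
JSD(P||Q) = 0.5 × D_KL(P||M) + 0.5 × D_KL(Q||M)
where M = 0.5 × (P + Q) is the mixture distribution.

M = 0.5 × (2/3, 1/3) + 0.5 × (11/24, 13/24) = (9/16, 7/16)

D_KL(P||M) = 0.0226 nats
D_KL(Q||M) = 0.0218 nats

JSD(P||Q) = 0.5 × 0.0226 + 0.5 × 0.0218 = 0.0222 nats

Unlike KL divergence, JSD is symmetric and bounded: 0 ≤ JSD ≤ log(2).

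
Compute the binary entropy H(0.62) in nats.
0.6641 nats

The binary entropy function is:
H(p) = -p log(p) - (1-p) log(1-p)

H(0.62) = -0.62 × log_e(0.62) - 0.38 × log_e(0.38)
H(0.62) = 0.6641 nats

Note: Binary entropy is maximized at p=0.5 (H=1 bit) and minimized at p=0 or p=1 (H=0).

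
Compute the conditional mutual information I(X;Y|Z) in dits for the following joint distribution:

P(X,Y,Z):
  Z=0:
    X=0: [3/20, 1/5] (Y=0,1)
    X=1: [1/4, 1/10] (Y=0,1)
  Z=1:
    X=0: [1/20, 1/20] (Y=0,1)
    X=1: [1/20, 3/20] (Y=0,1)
0.0168 dits

Conditional mutual information: I(X;Y|Z) = H(X|Z) + H(Y|Z) - H(X,Y|Z)

H(Z) = 0.2653
H(X,Z) = 0.5589 → H(X|Z) = 0.2937
H(Y,Z) = 0.5558 → H(Y|Z) = 0.2905
H(X,Y,Z) = 0.8326 → H(X,Y|Z) = 0.5673

I(X;Y|Z) = 0.2937 + 0.2905 - 0.5673 = 0.0168 dits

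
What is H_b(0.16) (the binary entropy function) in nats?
0.4397 nats

The binary entropy function is:
H(p) = -p log(p) - (1-p) log(1-p)

H(0.16) = -0.16 × log_e(0.16) - 0.84 × log_e(0.84)
H(0.16) = 0.4397 nats

Note: Binary entropy is maximized at p=0.5 (H=1 bit) and minimized at p=0 or p=1 (H=0).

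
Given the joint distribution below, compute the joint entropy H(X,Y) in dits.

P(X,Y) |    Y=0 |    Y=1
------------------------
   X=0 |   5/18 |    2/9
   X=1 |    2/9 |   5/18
0.5994 dits

Joint entropy is H(X,Y) = -Σ_{x,y} p(x,y) log p(x,y).

Summing over all non-zero entries:
H(X,Y) = -[5/18·log_10(5/18) + 2/9·log_10(2/9) + 2/9·log_10(2/9) + 5/18·log_10(5/18)]
H(X,Y) = 0.5994 dits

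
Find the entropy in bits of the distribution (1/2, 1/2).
1.0000 bits

Shannon entropy is H(X) = -Σ p(x) log p(x).

For P = (1/2, 1/2):
H = -1/2 × log_2(1/2) -1/2 × log_2(1/2)
H = 1.0000 bits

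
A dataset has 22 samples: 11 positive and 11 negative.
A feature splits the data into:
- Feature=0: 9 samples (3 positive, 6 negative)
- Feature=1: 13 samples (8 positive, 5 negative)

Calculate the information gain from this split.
0.0563 bits

Information Gain = H(Y) - H(Y|Feature)

Before split:
P(positive) = 11/22 = 0.5000
H(Y) = 1.0000 bits

After split:
Feature=0: H = 0.9183 bits (weight = 9/22)
Feature=1: H = 0.9612 bits (weight = 13/22)
H(Y|Feature) = (9/22)×0.9183 + (13/22)×0.9612 = 0.9437 bits

Information Gain = 1.0000 - 0.9437 = 0.0563 bits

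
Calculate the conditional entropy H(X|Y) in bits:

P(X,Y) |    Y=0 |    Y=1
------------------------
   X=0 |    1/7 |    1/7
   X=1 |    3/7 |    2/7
0.8571 bits

Using the chain rule: H(X|Y) = H(X,Y) - H(Y)

First, compute H(X,Y) = 1.8424 bits

Marginal P(Y) = (4/7, 3/7)
H(Y) = 0.9852 bits

H(X|Y) = H(X,Y) - H(Y) = 1.8424 - 0.9852 = 0.8571 bits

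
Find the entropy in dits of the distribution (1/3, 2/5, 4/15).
0.4713 dits

Shannon entropy is H(X) = -Σ p(x) log p(x).

For P = (1/3, 2/5, 4/15):
H = -1/3 × log_10(1/3) -2/5 × log_10(2/5) -4/15 × log_10(4/15)
H = 0.4713 dits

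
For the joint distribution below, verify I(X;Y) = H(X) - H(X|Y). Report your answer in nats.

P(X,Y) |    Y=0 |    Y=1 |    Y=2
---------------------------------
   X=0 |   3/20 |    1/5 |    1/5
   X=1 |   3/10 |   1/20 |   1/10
I(X;Y) = 0.0857 nats

Mutual information has multiple equivalent forms:
- I(X;Y) = H(X) - H(X|Y)
- I(X;Y) = H(Y) - H(Y|X)
- I(X;Y) = H(X) + H(Y) - H(X,Y)

Computing all quantities:
H(X) = 0.6881, H(Y) = 1.0671, H(X,Y) = 1.6696
H(X|Y) = 0.6025, H(Y|X) = 0.9814

Verification:
H(X) - H(X|Y) = 0.6881 - 0.6025 = 0.0857
H(Y) - H(Y|X) = 1.0671 - 0.9814 = 0.0857
H(X) + H(Y) - H(X,Y) = 0.6881 + 1.0671 - 1.6696 = 0.0857

All forms give I(X;Y) = 0.0857 nats. ✓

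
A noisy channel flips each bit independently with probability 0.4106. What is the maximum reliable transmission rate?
0.0232 bits

For a binary symmetric channel (BSC) with error probability p:
Capacity C = 1 - H(p) bits per symbol

where H(p) = -p log₂(p) - (1-p) log₂(1-p) is the binary entropy function.

H(0.4106) = 0.9768 bits
C = 1 - 0.9768 = 0.0232 bits per symbol

This means we can reliably transmit up to 0.0232 bits of information per channel use.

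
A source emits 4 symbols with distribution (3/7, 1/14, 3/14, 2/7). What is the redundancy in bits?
0.2115 bits

Redundancy measures how far a source is from maximum entropy:
R = H_max - H(X)

Maximum entropy for 4 symbols: H_max = log_2(4) = 2.0000 bits
Actual entropy: H(X) = 1.7885 bits
Redundancy: R = 2.0000 - 1.7885 = 0.2115 bits

This redundancy represents potential for compression: the source could be compressed by 0.2115 bits per symbol.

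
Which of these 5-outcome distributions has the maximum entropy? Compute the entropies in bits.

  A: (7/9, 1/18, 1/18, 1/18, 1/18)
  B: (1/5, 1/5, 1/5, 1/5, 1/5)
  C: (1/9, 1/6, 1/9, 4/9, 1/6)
B

For a discrete distribution over n outcomes, entropy is maximized by the uniform distribution.

Computing entropies:
H(A) = 1.2086 bits
H(B) = 2.3219 bits
H(C) = 2.0860 bits

The uniform distribution (where all probabilities equal 1/5) achieves the maximum entropy of log_2(5) = 2.3219 bits.

Distribution B has the highest entropy.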